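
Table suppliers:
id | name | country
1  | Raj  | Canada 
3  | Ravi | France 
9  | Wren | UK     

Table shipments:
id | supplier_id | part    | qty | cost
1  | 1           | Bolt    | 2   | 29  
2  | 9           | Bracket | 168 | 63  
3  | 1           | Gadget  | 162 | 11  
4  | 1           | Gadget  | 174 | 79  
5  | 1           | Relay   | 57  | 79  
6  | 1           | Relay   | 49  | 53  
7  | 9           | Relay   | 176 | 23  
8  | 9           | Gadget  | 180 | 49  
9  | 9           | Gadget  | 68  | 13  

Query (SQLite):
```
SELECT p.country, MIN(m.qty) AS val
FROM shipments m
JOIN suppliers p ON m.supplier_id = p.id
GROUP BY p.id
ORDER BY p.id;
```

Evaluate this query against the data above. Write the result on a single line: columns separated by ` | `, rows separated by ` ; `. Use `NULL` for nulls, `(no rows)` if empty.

Canada | 2 ; UK | 68

Join each shipments row to its suppliers via supplier_id.
Group joined rows by suppliers.id; compute MIN(m.qty) per group.
  1: ids {1, 3, 4, 5, 6} → MIN(m.qty)=2
  9: ids {2, 7, 8, 9} → MIN(m.qty)=68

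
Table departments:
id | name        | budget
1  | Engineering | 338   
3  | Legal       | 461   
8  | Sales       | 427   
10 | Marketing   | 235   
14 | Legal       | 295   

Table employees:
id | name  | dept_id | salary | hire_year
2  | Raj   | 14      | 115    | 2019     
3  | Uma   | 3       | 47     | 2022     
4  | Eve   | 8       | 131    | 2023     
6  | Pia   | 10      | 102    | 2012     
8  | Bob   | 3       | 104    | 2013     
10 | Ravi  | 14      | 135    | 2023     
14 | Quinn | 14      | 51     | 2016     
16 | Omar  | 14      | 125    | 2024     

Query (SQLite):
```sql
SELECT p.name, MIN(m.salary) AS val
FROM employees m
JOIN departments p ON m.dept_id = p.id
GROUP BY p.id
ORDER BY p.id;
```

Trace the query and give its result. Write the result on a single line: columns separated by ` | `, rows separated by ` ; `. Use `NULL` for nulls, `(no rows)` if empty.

Join each employees row to its departments via dept_id.
Group joined rows by departments.id; compute MIN(m.salary) per group.
  3: ids {3, 8} → MIN(m.salary)=47
  8: ids {4} → MIN(m.salary)=131
  10: ids {6} → MIN(m.salary)=102
  14: ids {2, 10, 14, 16} → MIN(m.salary)=51

Legal | 47 ; Sales | 131 ; Marketing | 102 ; Legal | 51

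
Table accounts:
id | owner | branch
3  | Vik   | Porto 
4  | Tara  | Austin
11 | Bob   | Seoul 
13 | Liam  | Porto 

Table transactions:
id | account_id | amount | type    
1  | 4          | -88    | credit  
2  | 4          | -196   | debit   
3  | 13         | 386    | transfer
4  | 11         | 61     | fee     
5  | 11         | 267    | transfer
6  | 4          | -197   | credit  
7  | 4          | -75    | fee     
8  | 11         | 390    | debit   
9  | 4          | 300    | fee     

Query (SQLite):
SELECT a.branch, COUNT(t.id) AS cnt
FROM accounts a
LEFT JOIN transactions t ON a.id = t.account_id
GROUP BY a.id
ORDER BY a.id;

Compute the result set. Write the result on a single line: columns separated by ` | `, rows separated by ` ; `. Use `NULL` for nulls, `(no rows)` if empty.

LEFT JOIN keeps every accounts row; unmatched ones get NULL for transactions columns.
Group by accounts.id and compute COUNT(t.id). COUNT(col) of an all-NULL group is 0.
  3: ids {—} → COUNT(t.id)=0
  4: ids {1, 2, 6, 7, 9} → COUNT(t.id)=5
  11: ids {4, 5, 8} → COUNT(t.id)=3
  13: ids {3} → COUNT(t.id)=1

Porto | 0 ; Austin | 5 ; Seoul | 3 ; Porto | 1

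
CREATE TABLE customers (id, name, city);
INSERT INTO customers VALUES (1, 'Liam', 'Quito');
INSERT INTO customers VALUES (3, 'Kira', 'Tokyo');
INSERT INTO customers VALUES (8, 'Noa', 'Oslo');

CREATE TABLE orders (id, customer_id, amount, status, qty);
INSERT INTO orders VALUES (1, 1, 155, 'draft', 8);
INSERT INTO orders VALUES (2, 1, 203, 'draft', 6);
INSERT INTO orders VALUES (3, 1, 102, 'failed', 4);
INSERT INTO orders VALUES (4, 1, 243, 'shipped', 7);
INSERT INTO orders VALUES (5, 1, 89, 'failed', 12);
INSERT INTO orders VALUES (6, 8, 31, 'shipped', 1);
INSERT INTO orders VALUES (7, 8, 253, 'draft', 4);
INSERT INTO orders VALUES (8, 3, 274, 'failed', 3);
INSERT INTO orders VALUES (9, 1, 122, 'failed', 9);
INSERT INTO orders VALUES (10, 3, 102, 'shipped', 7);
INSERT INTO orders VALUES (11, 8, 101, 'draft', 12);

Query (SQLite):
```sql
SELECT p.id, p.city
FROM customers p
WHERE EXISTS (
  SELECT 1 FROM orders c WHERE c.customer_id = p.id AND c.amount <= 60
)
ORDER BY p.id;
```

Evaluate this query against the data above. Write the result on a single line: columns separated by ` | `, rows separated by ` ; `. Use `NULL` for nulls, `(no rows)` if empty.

8 | Oslo

For each customers row, check whether any orders with matching customer_id has amount <= 60.
Keep rows where that is true.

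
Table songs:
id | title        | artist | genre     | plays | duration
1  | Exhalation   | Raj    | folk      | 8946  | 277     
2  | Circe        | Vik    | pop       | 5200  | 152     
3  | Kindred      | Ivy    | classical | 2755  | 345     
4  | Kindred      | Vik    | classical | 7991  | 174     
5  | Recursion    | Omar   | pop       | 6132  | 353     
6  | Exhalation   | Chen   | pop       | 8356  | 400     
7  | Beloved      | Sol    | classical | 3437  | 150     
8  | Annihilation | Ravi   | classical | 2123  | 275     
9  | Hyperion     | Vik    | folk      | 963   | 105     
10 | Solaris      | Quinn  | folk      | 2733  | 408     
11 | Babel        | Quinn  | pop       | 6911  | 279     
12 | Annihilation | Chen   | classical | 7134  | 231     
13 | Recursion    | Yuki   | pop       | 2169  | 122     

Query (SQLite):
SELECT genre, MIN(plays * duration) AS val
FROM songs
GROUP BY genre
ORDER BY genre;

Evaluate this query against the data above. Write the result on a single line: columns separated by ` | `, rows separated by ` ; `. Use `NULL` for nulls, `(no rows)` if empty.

classical | 515550 ; folk | 101115 ; pop | 264618

For each row compute plays * duration.
Group by genre; take MIN of the expression per group.
  classical: ids {3, 4, 7, 8, 12} → MIN(plays * duration)=515550
  folk: ids {1, 9, 10} → MIN(plays * duration)=101115
  pop: ids {2, 5, 6, 11, 13} → MIN(plays * duration)=264618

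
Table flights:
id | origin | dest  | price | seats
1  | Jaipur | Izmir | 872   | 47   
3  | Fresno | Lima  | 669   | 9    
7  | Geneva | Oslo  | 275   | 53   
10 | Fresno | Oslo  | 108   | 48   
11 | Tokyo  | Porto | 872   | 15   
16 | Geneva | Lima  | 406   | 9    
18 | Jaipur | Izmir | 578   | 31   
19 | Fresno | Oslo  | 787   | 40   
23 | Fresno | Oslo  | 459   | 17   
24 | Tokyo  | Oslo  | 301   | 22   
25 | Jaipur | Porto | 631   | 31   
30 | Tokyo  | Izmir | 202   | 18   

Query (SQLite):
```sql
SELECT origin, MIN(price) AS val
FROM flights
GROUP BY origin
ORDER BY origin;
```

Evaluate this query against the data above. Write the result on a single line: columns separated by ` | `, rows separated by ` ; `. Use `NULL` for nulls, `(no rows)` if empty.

Partition flights by origin; compute MIN(price) within each group.
  Fresno: ids {3, 10, 19, 23} → MIN(price)=108
  Geneva: ids {7, 16} → MIN(price)=275
  Jaipur: ids {1, 18, 25} → MIN(price)=578
  Tokyo: ids {11, 24, 30} → MIN(price)=202

Fresno | 108 ; Geneva | 275 ; Jaipur | 578 ; Tokyo | 202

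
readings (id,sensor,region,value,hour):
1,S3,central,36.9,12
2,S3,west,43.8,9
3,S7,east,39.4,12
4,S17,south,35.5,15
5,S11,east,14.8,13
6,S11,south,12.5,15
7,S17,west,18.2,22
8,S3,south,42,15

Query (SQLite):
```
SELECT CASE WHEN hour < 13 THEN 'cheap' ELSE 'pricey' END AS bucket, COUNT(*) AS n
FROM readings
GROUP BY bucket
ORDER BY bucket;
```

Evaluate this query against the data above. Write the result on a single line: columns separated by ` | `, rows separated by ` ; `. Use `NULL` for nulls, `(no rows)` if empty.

Bucket rows by hour < 13 → 'cheap' else 'pricey'; count each bucket.

cheap | 3 ; pricey | 5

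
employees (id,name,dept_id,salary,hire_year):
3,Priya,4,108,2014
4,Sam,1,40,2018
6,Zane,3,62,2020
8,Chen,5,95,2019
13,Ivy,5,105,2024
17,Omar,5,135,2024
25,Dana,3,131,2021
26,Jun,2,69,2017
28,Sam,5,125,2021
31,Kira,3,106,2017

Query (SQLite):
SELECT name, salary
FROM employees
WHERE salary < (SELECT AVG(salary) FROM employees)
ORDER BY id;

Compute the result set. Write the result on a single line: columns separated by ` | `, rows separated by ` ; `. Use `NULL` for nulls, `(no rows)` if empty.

Sam | 40 ; Zane | 62 ; Chen | 95 ; Jun | 69

Scalar subquery: AVG(salary) over all employees rows = 97.6.
Keep rows where salary < that value.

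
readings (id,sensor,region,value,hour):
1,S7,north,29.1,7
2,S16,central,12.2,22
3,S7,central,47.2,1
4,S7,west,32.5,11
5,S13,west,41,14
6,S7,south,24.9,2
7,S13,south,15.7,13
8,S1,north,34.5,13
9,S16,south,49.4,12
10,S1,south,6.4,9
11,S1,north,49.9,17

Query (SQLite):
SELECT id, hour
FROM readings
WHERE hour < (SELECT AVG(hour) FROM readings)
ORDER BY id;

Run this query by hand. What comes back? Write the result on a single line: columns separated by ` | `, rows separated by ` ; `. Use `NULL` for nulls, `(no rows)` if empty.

1 | 7 ; 3 | 1 ; 6 | 2 ; 10 | 9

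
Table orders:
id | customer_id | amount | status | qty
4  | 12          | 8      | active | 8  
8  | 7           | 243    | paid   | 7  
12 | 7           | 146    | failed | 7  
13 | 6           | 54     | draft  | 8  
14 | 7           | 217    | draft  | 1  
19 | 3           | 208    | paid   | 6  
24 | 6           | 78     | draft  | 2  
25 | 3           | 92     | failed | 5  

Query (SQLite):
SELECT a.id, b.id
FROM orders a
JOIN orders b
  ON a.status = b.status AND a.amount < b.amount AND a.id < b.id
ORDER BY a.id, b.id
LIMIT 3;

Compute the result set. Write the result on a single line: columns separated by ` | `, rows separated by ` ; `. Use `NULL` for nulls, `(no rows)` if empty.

Pairs (a,b) with same status, a.amount < b.amount, a.id < b.id.
status groups: active:{4} draft:{13,14,24} failed:{12,25} paid:{8,19}
Ordered by (a.id, b.id); first 3.

13 | 14 ; 13 | 24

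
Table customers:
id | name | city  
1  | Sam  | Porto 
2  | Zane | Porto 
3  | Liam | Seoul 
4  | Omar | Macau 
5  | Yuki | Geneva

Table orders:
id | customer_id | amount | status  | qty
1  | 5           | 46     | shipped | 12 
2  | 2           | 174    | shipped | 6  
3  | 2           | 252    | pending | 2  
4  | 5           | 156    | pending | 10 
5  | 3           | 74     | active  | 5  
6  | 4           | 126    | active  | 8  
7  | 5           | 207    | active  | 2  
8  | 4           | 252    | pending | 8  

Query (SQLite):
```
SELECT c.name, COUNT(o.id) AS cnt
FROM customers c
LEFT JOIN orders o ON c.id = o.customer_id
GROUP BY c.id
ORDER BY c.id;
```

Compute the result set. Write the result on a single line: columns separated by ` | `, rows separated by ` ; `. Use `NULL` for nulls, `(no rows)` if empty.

LEFT JOIN keeps every customers row; unmatched ones get NULL for orders columns.
Group by customers.id and compute COUNT(o.id). COUNT(col) of an all-NULL group is 0.
  1: ids {—} → COUNT(o.id)=0
  2: ids {2, 3} → COUNT(o.id)=2
  3: ids {5} → COUNT(o.id)=1
  4: ids {6, 8} → COUNT(o.id)=2
  5: ids {1, 4, 7} → COUNT(o.id)=3

Sam | 0 ; Zane | 2 ; Liam | 1 ; Omar | 2 ; Yuki | 3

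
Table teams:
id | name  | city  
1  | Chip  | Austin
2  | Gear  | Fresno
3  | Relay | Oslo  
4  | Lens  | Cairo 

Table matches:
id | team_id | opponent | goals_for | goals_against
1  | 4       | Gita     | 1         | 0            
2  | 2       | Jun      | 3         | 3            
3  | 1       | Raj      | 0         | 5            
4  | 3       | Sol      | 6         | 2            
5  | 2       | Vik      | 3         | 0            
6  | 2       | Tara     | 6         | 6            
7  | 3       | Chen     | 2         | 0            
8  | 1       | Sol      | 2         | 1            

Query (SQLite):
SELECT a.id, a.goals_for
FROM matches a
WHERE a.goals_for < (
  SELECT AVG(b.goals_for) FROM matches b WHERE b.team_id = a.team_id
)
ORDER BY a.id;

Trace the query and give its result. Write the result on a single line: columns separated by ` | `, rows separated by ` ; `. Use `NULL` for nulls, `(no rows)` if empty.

2 | 3 ; 3 | 0 ; 5 | 3 ; 7 | 2

For each matches row a, compute AVG(goals_for) over rows sharing a.team_id.
Keep row a if a.goals_for < that per-group AVG.
  team_id=1: AVG(goals_for) = 1.0
  team_id=2: AVG(goals_for) = 4.0
  team_id=3: AVG(goals_for) = 4.0
  team_id=4: AVG(goals_for) = 1.0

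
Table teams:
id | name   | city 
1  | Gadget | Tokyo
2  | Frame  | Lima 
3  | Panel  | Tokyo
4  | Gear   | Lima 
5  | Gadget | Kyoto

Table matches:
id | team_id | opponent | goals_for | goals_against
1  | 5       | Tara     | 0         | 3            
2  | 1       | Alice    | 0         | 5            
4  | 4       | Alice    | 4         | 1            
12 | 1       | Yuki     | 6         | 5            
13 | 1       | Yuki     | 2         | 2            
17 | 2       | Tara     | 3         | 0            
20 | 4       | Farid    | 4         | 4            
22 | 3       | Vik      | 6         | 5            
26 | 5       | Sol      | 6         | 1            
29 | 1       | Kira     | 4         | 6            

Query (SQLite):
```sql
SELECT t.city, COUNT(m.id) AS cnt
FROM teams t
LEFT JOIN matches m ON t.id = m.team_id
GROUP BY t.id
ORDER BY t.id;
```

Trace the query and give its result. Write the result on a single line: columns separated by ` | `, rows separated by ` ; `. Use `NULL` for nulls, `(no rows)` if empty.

Tokyo | 4 ; Lima | 1 ; Tokyo | 1 ; Lima | 2 ; Kyoto | 2

LEFT JOIN keeps every teams row; unmatched ones get NULL for matches columns.
Group by teams.id and compute COUNT(m.id). COUNT(col) of an all-NULL group is 0.
  1: ids {2, 12, 13, 29} → COUNT(m.id)=4
  2: ids {17} → COUNT(m.id)=1
  3: ids {22} → COUNT(m.id)=1
  4: ids {4, 20} → COUNT(m.id)=2
  5: ids {1, 26} → COUNT(m.id)=2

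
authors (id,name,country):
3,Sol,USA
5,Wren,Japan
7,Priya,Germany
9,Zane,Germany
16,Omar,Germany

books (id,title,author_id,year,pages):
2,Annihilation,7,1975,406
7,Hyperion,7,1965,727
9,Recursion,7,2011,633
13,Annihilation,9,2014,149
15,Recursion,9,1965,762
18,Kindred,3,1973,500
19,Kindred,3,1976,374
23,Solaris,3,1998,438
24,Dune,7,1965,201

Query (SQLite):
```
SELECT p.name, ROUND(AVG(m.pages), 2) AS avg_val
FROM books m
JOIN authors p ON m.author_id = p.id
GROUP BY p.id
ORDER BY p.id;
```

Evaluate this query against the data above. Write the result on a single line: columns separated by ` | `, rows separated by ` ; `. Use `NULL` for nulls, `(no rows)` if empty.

Join each books row to its authors via author_id.
Group joined rows by authors.id; compute ROUND(AVG(m.pages), 2) per group.
  3: ids {18, 19, 23} → ROUND(AVG(m.pages), 2)=437.33
  7: ids {2, 7, 9, 24} → ROUND(AVG(m.pages), 2)=491.75
  9: ids {13, 15} → ROUND(AVG(m.pages), 2)=455.5

Sol | 437.33 ; Priya | 491.75 ; Zane | 455.5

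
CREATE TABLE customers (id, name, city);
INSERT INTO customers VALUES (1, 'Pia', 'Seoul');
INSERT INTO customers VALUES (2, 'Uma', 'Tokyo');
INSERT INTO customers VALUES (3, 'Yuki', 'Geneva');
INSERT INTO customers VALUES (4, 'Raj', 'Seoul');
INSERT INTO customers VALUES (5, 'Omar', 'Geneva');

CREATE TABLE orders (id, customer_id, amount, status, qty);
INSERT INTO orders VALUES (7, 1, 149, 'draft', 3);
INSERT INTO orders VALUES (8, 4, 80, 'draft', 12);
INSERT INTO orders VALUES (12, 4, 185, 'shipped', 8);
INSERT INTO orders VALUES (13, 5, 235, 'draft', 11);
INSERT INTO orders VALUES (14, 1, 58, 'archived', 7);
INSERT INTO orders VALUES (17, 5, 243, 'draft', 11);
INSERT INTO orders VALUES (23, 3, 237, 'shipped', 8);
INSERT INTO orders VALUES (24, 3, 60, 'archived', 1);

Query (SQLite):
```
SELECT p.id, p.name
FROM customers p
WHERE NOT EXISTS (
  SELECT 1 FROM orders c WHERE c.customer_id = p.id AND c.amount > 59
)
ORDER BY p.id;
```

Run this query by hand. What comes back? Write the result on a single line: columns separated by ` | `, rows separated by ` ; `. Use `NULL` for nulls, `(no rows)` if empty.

2 | Uma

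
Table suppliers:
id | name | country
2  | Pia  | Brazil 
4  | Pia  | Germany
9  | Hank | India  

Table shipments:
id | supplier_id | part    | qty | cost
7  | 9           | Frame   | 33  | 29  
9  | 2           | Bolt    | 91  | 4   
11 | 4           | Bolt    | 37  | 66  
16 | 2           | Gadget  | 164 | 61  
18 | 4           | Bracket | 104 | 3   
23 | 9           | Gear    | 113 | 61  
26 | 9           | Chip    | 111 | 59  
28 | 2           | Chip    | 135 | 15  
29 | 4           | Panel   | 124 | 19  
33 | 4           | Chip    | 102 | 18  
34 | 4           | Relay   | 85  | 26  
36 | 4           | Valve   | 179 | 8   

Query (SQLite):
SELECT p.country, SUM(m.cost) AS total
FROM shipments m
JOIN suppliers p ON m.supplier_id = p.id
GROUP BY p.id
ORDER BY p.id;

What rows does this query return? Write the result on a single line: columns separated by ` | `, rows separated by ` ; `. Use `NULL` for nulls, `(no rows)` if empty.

Brazil | 80 ; Germany | 140 ; India | 149

Join each shipments row to its suppliers via supplier_id.
Group joined rows by suppliers.id; compute SUM(m.cost) per group.
  2: ids {9, 16, 28} → SUM(m.cost)=80
  4: ids {11, 18, 29, 33, 34, 36} → SUM(m.cost)=140
  9: ids {7, 23, 26} → SUM(m.cost)=149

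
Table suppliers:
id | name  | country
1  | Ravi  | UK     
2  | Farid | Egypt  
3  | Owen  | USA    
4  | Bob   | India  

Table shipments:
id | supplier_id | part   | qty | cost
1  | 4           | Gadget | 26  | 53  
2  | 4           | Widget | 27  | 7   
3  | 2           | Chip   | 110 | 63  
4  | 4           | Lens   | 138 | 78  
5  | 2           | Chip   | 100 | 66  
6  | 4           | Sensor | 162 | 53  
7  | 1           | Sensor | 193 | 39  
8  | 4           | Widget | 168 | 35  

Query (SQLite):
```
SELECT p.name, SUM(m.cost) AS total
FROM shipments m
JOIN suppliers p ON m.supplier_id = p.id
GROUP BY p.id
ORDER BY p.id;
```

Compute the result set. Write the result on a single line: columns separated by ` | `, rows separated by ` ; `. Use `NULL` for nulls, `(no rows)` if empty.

Join each shipments row to its suppliers via supplier_id.
Group joined rows by suppliers.id; compute SUM(m.cost) per group.
  1: ids {7} → SUM(m.cost)=39
  2: ids {3, 5} → SUM(m.cost)=129
  4: ids {1, 2, 4, 6, 8} → SUM(m.cost)=226

Ravi | 39 ; Farid | 129 ; Bob | 226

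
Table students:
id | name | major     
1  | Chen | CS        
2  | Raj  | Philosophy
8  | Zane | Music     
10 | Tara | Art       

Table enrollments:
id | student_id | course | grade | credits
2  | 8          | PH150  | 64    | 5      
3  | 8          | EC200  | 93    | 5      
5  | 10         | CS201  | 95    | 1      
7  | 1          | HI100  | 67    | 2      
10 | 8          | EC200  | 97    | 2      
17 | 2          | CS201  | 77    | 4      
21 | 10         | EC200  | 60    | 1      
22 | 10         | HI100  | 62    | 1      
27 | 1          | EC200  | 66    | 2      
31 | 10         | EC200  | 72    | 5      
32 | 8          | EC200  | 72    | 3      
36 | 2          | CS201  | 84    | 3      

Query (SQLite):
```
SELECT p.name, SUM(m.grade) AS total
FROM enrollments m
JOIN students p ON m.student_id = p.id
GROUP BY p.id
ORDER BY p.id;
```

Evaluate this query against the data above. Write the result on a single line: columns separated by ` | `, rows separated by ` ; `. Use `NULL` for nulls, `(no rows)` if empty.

Join each enrollments row to its students via student_id.
Group joined rows by students.id; compute SUM(m.grade) per group.
  1: ids {7, 27} → SUM(m.grade)=133
  2: ids {17, 36} → SUM(m.grade)=161
  8: ids {2, 3, 10, 32} → SUM(m.grade)=326
  10: ids {5, 21, 22, 31} → SUM(m.grade)=289

Chen | 133 ; Raj | 161 ; Zane | 326 ; Tara | 289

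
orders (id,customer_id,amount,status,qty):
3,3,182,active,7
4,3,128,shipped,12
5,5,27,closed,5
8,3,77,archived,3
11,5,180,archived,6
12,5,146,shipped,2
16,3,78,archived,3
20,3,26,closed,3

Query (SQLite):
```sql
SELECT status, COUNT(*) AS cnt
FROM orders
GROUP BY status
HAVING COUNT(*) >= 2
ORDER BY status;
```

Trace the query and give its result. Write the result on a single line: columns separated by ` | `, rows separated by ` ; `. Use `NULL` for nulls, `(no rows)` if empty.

archived | 3 ; closed | 2 ; shipped | 2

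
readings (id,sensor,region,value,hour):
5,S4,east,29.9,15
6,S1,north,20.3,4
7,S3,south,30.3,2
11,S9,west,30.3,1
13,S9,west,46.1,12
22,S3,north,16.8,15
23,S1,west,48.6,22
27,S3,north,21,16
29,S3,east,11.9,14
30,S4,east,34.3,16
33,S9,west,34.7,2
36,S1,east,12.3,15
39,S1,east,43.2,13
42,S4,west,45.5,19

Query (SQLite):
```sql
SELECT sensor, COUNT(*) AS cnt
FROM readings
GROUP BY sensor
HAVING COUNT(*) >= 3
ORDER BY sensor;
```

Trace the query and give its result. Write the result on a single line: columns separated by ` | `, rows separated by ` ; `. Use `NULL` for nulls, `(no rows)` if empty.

Partition readings by sensor; compute COUNT(*) within each group.
HAVING: keep groups with count ≥ 3.
  S1: ids {6, 23, 36, 39} → COUNT(*)=4
  S3: ids {7, 22, 27, 29} → COUNT(*)=4
  S4: ids {5, 30, 42} → COUNT(*)=3
  S9: ids {11, 13, 33} → COUNT(*)=3

S1 | 4 ; S3 | 4 ; S4 | 3 ; S9 | 3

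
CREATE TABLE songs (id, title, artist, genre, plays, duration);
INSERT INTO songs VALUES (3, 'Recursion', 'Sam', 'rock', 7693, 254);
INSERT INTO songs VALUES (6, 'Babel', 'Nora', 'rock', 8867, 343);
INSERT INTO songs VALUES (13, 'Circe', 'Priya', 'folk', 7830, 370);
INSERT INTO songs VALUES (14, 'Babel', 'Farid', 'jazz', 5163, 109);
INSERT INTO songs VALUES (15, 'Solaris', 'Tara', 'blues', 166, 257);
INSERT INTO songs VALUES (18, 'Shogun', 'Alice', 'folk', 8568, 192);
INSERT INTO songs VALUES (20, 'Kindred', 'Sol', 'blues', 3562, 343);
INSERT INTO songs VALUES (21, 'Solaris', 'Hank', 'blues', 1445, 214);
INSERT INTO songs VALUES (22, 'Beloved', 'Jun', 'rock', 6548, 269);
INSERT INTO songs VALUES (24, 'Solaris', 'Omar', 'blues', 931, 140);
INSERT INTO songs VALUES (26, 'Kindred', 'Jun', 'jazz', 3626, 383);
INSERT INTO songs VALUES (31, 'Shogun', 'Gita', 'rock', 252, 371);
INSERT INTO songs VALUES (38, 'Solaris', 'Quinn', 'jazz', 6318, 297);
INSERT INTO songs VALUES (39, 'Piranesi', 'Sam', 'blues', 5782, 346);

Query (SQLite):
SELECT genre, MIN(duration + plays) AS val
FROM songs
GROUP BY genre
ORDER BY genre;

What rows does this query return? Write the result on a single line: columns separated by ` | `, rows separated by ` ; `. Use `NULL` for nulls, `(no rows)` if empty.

blues | 423 ; folk | 8200 ; jazz | 4009 ; rock | 623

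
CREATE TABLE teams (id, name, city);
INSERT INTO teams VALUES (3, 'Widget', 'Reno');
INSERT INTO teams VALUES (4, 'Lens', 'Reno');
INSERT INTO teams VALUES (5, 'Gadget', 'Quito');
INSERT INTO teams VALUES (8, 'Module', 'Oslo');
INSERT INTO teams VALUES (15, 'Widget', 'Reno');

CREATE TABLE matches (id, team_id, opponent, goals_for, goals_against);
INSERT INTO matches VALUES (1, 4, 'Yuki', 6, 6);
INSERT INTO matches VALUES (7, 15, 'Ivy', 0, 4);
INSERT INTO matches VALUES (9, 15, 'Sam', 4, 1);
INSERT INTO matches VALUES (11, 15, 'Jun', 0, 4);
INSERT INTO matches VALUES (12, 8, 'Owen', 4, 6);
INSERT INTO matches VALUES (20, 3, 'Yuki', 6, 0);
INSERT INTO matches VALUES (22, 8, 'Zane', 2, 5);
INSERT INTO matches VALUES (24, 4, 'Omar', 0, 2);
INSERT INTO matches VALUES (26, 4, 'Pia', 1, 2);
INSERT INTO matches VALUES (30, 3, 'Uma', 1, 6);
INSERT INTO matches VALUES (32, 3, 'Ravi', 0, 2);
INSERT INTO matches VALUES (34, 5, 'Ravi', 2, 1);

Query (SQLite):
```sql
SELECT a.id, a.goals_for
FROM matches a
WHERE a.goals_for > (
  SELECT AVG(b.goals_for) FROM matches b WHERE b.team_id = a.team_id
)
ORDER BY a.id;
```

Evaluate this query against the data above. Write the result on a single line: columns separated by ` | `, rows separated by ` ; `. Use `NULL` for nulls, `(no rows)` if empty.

For each matches row a, compute AVG(goals_for) over rows sharing a.team_id.
Keep row a if a.goals_for > that per-group AVG.
  team_id=3: AVG(goals_for) = 2.333333
  team_id=4: AVG(goals_for) = 2.333333
  team_id=5: AVG(goals_for) = 2.0
  team_id=8: AVG(goals_for) = 3.0
  team_id=15: AVG(goals_for) = 1.333333

1 | 6 ; 9 | 4 ; 12 | 4 ; 20 | 6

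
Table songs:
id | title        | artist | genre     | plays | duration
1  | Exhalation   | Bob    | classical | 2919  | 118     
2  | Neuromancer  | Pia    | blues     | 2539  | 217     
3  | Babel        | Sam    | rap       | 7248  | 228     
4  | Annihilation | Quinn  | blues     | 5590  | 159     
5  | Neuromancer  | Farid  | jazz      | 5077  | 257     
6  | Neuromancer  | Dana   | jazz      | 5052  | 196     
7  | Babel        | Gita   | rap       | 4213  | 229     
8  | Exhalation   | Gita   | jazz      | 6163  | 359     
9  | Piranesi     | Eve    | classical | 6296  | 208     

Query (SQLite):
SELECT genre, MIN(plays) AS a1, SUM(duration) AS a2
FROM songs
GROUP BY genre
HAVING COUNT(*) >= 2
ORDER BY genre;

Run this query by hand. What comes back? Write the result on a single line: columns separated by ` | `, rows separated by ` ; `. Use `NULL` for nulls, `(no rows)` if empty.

blues | 2539 | 376 ; classical | 2919 | 326 ; jazz | 5052 | 812 ; rap | 4213 | 457

Group songs by genre.
Per group compute: MIN(plays), SUM(duration).
HAVING: drop groups with fewer than 2 rows.
  blues: ids {2, 4} → MIN(plays)=2539, SUM(duration)=376
  classical: ids {1, 9} → MIN(plays)=2919, SUM(duration)=326
  jazz: ids {5, 6, 8} → MIN(plays)=5052, SUM(duration)=812
  rap: ids {3, 7} → MIN(plays)=4213, SUM(duration)=457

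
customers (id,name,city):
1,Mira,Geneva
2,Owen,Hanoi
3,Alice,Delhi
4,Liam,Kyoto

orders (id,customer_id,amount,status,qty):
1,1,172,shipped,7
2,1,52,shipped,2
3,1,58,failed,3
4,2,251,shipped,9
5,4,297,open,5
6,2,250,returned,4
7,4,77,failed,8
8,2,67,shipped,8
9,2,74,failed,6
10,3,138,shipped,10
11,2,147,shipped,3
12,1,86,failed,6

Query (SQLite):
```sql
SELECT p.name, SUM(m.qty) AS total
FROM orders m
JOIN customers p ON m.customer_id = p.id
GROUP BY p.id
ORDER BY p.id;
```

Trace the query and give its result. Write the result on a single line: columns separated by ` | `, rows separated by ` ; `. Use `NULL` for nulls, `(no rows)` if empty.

Join each orders row to its customers via customer_id.
Group joined rows by customers.id; compute SUM(m.qty) per group.
  1: ids {1, 2, 3, 12} → SUM(m.qty)=18
  2: ids {4, 6, 8, 9, 11} → SUM(m.qty)=30
  3: ids {10} → SUM(m.qty)=10
  4: ids {5, 7} → SUM(m.qty)=13

Mira | 18 ; Owen | 30 ; Alice | 10 ; Liam | 13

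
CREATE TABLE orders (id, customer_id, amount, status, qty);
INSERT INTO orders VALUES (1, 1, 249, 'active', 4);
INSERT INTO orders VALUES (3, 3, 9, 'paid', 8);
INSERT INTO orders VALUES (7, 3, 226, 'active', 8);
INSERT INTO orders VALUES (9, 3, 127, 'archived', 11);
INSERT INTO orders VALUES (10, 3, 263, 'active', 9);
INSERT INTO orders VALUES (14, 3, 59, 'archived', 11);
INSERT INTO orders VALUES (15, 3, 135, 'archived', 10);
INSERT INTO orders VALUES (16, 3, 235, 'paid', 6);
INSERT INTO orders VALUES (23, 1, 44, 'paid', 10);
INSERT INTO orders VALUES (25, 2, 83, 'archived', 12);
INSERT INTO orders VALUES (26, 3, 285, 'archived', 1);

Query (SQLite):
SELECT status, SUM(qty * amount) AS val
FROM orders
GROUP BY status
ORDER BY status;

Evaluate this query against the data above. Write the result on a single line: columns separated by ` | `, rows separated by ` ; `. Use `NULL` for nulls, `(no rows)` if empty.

For each row compute qty * amount.
Group by status; take SUM of the expression per group.
  active: ids {1, 7, 10} → SUM(qty * amount)=5171
  archived: ids {9, 14, 15, 25, 26} → SUM(qty * amount)=4677
  paid: ids {3, 16, 23} → SUM(qty * amount)=1922

active | 5171 ; archived | 4677 ; paid | 1922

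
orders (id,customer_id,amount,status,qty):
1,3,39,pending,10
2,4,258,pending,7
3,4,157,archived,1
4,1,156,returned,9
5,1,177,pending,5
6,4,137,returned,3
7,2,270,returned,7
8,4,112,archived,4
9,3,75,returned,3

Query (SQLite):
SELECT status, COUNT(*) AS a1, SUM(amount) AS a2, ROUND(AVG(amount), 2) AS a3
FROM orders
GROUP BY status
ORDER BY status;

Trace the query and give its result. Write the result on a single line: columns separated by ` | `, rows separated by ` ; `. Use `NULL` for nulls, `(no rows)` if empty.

archived | 2 | 269 | 134.5 ; pending | 3 | 474 | 158 ; returned | 4 | 638 | 159.5

Group orders by status.
Per group compute: COUNT(*), SUM(amount), ROUND(AVG(amount), 2).
  archived: ids {3, 8} → COUNT(*)=2, SUM(amount)=269, ROUND(AVG(amount), 2)=134.5
  pending: ids {1, 2, 5} → COUNT(*)=3, SUM(amount)=474, ROUND(AVG(amount), 2)=158
  returned: ids {4, 6, 7, 9} → COUNT(*)=4, SUM(amount)=638, ROUND(AVG(amount), 2)=159.5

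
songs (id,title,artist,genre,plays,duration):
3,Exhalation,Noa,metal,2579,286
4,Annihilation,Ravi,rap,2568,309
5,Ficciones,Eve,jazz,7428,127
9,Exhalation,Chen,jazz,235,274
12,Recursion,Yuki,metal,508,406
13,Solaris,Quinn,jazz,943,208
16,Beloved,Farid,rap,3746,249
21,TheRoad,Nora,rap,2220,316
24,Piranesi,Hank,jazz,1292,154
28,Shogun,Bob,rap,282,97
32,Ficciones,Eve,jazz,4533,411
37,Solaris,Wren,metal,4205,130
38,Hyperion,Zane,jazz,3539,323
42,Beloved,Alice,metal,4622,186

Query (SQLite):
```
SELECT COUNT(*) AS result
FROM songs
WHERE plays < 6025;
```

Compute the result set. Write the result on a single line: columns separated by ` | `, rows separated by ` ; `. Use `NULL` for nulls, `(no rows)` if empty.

Rows where plays < 6025 → plays values: [2579, 2568, 235, 508, 943, 3746, 2220, 1292, 282, 4533, 4205, 3539, 4622].
COUNT(*) counts rows → 13.

13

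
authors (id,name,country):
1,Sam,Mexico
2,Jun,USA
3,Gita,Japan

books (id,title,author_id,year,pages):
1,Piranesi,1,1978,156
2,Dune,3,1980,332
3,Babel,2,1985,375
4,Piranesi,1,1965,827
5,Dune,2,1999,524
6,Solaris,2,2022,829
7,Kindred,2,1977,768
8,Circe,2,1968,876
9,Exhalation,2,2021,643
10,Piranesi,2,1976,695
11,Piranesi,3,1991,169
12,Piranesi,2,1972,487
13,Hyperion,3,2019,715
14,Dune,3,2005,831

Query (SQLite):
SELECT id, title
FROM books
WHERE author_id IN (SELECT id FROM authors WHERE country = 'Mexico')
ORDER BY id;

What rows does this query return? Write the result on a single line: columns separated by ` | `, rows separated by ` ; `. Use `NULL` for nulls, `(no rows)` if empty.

Inner query: authors.id where country = 'Mexico'.
Outer: keep books rows whose author_id is in that set.
Inner query → {1}

1 | Piranesi ; 4 | Piranesi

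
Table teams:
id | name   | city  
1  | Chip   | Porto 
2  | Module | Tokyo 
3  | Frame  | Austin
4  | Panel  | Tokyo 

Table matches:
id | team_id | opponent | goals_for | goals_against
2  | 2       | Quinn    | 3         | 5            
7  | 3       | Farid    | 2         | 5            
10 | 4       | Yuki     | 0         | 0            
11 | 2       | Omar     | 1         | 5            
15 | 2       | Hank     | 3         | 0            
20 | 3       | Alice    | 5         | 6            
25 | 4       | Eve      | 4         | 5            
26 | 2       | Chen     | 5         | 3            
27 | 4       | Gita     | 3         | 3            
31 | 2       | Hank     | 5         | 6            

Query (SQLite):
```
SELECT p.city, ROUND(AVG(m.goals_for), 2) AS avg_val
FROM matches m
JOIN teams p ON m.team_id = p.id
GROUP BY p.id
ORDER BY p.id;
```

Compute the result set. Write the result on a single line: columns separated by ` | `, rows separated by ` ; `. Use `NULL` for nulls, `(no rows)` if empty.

Join each matches row to its teams via team_id.
Group joined rows by teams.id; compute ROUND(AVG(m.goals_for), 2) per group.
  2: ids {2, 11, 15, 26, 31} → ROUND(AVG(m.goals_for), 2)=3.4
  3: ids {7, 20} → ROUND(AVG(m.goals_for), 2)=3.5
  4: ids {10, 25, 27} → ROUND(AVG(m.goals_for), 2)=2.33

Tokyo | 3.4 ; Austin | 3.5 ; Tokyo | 2.33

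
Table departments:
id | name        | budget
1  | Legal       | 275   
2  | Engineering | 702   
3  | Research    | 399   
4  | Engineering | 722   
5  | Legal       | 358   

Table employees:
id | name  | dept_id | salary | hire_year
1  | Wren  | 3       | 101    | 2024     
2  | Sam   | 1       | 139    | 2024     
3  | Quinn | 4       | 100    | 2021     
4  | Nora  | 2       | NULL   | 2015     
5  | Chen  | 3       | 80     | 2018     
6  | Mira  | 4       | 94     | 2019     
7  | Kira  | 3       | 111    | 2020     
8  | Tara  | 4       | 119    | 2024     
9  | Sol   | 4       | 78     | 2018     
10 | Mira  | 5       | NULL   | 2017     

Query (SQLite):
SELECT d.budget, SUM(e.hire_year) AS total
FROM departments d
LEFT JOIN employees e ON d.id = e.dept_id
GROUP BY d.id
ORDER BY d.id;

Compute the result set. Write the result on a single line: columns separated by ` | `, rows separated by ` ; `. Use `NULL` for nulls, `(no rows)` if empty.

LEFT JOIN keeps every departments row; unmatched ones get NULL for employees columns.
Group by departments.id and compute SUM(e.hire_year). SUM over an all-NULL group is NULL.
  1: ids {2} → SUM(e.hire_year)=2024
  2: ids {4} → SUM(e.hire_year)=2015
  3: ids {1, 5, 7} → SUM(e.hire_year)=6062
  4: ids {3, 6, 8, 9} → SUM(e.hire_year)=8082
  5: ids {10} → SUM(e.hire_year)=2017

275 | 2024 ; 702 | 2015 ; 399 | 6062 ; 722 | 8082 ; 358 | 2017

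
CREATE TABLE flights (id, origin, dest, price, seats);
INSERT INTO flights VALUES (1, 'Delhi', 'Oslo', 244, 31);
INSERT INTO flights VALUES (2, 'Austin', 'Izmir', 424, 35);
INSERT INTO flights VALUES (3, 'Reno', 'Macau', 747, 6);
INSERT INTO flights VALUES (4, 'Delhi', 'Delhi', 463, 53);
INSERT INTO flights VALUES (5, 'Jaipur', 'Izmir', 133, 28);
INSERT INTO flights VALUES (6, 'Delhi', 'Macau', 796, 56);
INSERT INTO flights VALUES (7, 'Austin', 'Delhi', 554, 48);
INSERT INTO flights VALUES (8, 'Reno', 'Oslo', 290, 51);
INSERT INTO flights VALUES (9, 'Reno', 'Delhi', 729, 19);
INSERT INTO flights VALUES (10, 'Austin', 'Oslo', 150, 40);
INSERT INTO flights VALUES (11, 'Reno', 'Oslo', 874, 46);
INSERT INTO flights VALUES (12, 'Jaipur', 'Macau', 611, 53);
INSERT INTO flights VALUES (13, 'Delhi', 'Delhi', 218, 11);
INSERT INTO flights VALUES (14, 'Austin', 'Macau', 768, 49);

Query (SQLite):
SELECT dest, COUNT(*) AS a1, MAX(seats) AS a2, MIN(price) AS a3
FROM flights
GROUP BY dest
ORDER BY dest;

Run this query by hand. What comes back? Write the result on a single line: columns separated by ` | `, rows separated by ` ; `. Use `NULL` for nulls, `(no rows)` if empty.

Delhi | 4 | 53 | 218 ; Izmir | 2 | 35 | 133 ; Macau | 4 | 56 | 611 ; Oslo | 4 | 51 | 150

Group flights by dest.
Per group compute: COUNT(*), MAX(seats), MIN(price).
  Delhi: ids {4, 7, 9, 13} → COUNT(*)=4, MAX(seats)=53, MIN(price)=218
  Izmir: ids {2, 5} → COUNT(*)=2, MAX(seats)=35, MIN(price)=133
  Macau: ids {3, 6, 12, 14} → COUNT(*)=4, MAX(seats)=56, MIN(price)=611
  Oslo: ids {1, 8, 10, 11} → COUNT(*)=4, MAX(seats)=51, MIN(price)=150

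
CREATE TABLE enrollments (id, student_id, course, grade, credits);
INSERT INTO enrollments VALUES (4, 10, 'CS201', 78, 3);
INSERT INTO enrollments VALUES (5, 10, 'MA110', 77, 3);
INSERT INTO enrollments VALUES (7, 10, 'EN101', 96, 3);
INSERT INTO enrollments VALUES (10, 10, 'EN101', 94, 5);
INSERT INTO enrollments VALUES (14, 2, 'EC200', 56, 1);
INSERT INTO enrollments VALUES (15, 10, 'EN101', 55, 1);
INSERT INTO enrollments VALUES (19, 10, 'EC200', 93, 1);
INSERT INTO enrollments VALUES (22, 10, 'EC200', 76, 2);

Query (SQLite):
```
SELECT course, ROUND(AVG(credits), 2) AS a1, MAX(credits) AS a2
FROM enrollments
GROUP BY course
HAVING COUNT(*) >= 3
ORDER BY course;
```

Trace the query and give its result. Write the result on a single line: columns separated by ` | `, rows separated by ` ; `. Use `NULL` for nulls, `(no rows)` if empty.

EC200 | 1.33 | 2 ; EN101 | 3 | 5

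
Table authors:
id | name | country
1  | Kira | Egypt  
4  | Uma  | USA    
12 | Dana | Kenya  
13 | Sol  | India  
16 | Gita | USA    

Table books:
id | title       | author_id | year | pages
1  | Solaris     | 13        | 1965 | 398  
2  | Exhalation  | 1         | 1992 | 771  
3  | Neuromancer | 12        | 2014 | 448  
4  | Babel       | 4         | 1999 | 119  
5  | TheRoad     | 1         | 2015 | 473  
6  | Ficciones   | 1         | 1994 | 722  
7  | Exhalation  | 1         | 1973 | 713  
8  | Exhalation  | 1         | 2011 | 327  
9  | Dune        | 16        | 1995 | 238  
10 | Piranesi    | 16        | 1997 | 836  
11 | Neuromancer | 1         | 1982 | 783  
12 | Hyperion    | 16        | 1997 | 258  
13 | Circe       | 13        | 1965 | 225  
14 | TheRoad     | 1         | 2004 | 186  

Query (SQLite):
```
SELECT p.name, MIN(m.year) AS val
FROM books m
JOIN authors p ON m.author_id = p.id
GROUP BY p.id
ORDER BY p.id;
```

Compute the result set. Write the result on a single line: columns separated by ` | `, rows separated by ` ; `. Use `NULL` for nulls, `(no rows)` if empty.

Join each books row to its authors via author_id.
Group joined rows by authors.id; compute MIN(m.year) per group.
  1: ids {2, 5, 6, 7, 8, 11, 14} → MIN(m.year)=1973
  4: ids {4} → MIN(m.year)=1999
  12: ids {3} → MIN(m.year)=2014
  13: ids {1, 13} → MIN(m.year)=1965
  16: ids {9, 10, 12} → MIN(m.year)=1995

Kira | 1973 ; Uma | 1999 ; Dana | 2014 ; Sol | 1965 ; Gita | 1995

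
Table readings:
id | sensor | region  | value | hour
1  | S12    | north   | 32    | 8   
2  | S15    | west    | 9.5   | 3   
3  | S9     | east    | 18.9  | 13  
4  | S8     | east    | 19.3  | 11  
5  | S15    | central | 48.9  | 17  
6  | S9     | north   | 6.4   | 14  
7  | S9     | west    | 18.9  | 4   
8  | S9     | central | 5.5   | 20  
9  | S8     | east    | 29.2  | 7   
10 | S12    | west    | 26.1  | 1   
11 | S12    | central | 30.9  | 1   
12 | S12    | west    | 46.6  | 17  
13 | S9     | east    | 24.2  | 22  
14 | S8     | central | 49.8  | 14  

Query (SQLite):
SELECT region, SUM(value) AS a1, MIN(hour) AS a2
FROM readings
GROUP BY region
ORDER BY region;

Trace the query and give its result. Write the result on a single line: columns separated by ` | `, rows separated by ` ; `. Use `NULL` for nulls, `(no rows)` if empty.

Group readings by region.
Per group compute: SUM(value), MIN(hour).
  central: ids {5, 8, 11, 14} → SUM(value)=135.1, MIN(hour)=1
  east: ids {3, 4, 9, 13} → SUM(value)=91.6, MIN(hour)=7
  north: ids {1, 6} → SUM(value)=38.4, MIN(hour)=8
  west: ids {2, 7, 10, 12} → SUM(value)=101.1, MIN(hour)=1

central | 135.1 | 1 ; east | 91.6 | 7 ; north | 38.4 | 8 ; west | 101.1 | 1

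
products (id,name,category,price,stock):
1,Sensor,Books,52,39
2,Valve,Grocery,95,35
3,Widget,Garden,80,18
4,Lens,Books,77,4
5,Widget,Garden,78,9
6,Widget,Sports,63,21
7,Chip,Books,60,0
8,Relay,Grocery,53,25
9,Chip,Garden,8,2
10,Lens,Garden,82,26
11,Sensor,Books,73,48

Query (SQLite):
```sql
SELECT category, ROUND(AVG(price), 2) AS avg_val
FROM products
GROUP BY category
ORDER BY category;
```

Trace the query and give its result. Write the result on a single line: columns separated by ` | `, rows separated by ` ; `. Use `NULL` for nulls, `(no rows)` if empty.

Partition products by category; compute ROUND(AVG(price), 2) within each group.
  Books: ids {1, 4, 7, 11} → ROUND(AVG(price), 2)=65.5
  Garden: ids {3, 5, 9, 10} → ROUND(AVG(price), 2)=62
  Grocery: ids {2, 8} → ROUND(AVG(price), 2)=74
  Sports: ids {6} → ROUND(AVG(price), 2)=63

Books | 65.5 ; Garden | 62 ; Grocery | 74 ; Sports | 63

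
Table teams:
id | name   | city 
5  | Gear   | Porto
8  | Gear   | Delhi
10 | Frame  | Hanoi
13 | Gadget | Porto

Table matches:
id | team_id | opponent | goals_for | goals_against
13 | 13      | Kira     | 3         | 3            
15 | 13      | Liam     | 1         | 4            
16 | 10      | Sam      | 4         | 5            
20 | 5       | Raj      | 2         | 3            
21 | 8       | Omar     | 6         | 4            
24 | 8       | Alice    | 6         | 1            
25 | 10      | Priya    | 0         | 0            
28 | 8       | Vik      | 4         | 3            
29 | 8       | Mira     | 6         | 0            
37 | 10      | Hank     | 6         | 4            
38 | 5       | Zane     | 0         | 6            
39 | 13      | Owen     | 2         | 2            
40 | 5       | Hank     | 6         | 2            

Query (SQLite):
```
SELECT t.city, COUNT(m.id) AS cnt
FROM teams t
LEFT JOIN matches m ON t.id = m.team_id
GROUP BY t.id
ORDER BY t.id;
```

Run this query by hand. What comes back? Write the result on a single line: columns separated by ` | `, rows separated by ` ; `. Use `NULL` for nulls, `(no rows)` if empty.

LEFT JOIN keeps every teams row; unmatched ones get NULL for matches columns.
Group by teams.id and compute COUNT(m.id). COUNT(col) of an all-NULL group is 0.
  5: ids {20, 38, 40} → COUNT(m.id)=3
  8: ids {21, 24, 28, 29} → COUNT(m.id)=4
  10: ids {16, 25, 37} → COUNT(m.id)=3
  13: ids {13, 15, 39} → COUNT(m.id)=3

Porto | 3 ; Delhi | 4 ; Hanoi | 3 ; Porto | 3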